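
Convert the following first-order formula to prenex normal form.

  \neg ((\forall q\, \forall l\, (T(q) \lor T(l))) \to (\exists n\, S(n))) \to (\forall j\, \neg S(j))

\exists q\, \exists l\, \exists n\, \forall j\, (\neg T(q) \land \neg T(l) \lor S(n) \lor \neg S(j))

Eliminate → and ↔ using ¬ and ∨.
  \neg \neg (\neg (\forall q\, \forall l\, (T(q) \lor T(l))) \lor (\exists n\, S(n))) \lor (\forall j\, \neg S(j))
Move each ¬ inward, flipping quantifiers it crosses:
  (\exists q\, \exists l\, (\neg T(q) \land \neg T(l))) \lor (\exists n\, S(n)) \lor (\forall j\, \neg S(j))
Pull the quantifiers to the front (each side's bound variable is not free in the other side):
  \exists q\, \exists l\, \exists n\, \forall j\, (\neg T(q) \land \neg T(l) \lor S(n) \lor \neg S(j))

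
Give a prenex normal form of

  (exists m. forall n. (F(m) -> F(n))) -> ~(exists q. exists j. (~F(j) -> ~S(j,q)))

forall m. exists n. forall q. forall j. (F(m) & ~F(n) | ~F(j) & S(j,q))

Eliminate → and ↔ using ¬ and ∨.
  ~(exists m. forall n. (~F(m) | F(n))) | ~(exists q. exists j. (~~F(j) | ~S(j,q)))
Move each ¬ inward, flipping quantifiers it crosses:
  (forall m. exists n. (F(m) & ~F(n))) | (forall q. forall j. (~F(j) & S(j,q)))
Extract every quantifier outward, since the variables are now distinct and don't occur free across branches:
  forall m. exists n. forall q. forall j. (F(m) & ~F(n) | ~F(j) & S(j,q))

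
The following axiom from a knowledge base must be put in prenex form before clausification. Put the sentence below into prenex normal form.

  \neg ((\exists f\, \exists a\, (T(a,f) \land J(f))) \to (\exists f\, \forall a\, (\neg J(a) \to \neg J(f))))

First replace A → B with ¬A ∨ B.
  \neg (\neg (\exists f\, \exists a\, (T(a,f) \land J(f))) \lor (\exists f\, \forall a\, (\neg \neg J(a) \lor \neg J(f))))
Move each ¬ inward, flipping quantifiers it crosses:
  (\exists f\, \exists a\, (T(a,f) \land J(f))) \land (\forall f\, \exists a\, (\neg J(a) \land J(f)))
Standardize variables apart so no two quantifiers bind the same name: f↦r, a↦u1.
  (\exists f\, \exists a\, (T(a,f) \land J(f))) \land (\forall r\, \exists u1\, (\neg J(u1) \land J(r)))
Extract every quantifier outward, since the variables are now distinct and don't occur free across branches:
  \exists f\, \exists a\, \forall r\, \exists u1\, (T(a,f) \land J(f) \land \neg J(u1) \land J(r))

\exists f\, \exists a\, \forall r\, \exists u1\, (T(a,f) \land J(f) \land \neg J(u1) \land J(r))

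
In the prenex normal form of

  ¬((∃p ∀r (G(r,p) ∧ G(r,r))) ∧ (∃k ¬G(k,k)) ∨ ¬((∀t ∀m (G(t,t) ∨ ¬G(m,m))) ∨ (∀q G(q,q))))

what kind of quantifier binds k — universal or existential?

universal

Move each ¬ inward, flipping quantifiers it crosses:
  ((∀p ∃r (¬G(r,p) ∨ ¬G(r,r))) ∨ (∀k G(k,k))) ∧ ((∀t ∀m (G(t,t) ∨ ¬G(m,m))) ∨ (∀q G(q,q)))
Extract every quantifier outward, since the variables are now distinct and don't occur free across branches:
  ∀p ∃r ∀k ∀t ∀m ∀q ((¬G(r,p) ∨ ¬G(r,r) ∨ G(k,k)) ∧ (G(t,t) ∨ ¬G(m,m) ∨ G(q,q)))
The quantifier ∃k sits under an odd number of negations, so it flips to ∀k.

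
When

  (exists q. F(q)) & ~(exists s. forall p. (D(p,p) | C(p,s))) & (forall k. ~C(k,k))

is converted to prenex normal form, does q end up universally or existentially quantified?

existential

Push ¬ through the quantifiers and connectives to reach negation normal form:
  (exists q. F(q)) & (forall s. exists p. (~D(p,p) & ~C(p,s))) & (forall k. ~C(k,k))
All bound variables are already distinct, so no renaming is needed.
Pull the quantifiers to the front (each side's bound variable is not free in the other side):
  exists q. forall s. exists p. forall k. (F(q) & ~D(p,p) & ~C(p,s) & ~C(k,k))
The quantifier exists q sits under an even number of negations, so it remains existential.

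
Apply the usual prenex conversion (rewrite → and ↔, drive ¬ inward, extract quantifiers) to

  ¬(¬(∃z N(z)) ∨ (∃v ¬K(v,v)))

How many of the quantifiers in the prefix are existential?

1

Move each ¬ inward, flipping quantifiers it crosses:
  (∃z N(z)) ∧ (∀v K(v,v))
All bound variables are already distinct, so no renaming is needed.
Extract every quantifier outward, since the variables are now distinct and don't occur free across branches:
  ∃z ∀v (N(z) ∧ K(v,v))
The prefix is ∃z ∀v: 1 universal, 1 existential.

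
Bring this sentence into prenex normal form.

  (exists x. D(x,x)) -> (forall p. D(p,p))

forall x. forall p. (~D(x,x) | D(p,p))

Rewrite implications/biconditionals: A → B as ¬A ∨ B.
  ~(exists x. D(x,x)) | (forall p. D(p,p))
Move each ¬ inward, flipping quantifiers it crosses:
  (forall x. ~D(x,x)) | (forall p. D(p,p))
Finally move all quantifiers to the prefix:
  forall x. forall p. (~D(x,x) | D(p,p))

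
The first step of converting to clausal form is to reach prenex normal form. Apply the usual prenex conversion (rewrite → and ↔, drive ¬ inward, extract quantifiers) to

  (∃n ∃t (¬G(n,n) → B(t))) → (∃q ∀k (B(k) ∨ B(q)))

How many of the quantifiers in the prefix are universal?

Eliminate → and ↔ using ¬ and ∨.
  ¬(∃n ∃t (¬¬G(n,n) ∨ B(t))) ∨ (∃q ∀k (B(k) ∨ B(q)))
Drive negations inward (¬∀x A ≡ ∃x ¬A, ¬∃x A ≡ ∀x ¬A, De Morgan for ∧/∨):
  (∀n ∀t (¬G(n,n) ∧ ¬B(t))) ∨ (∃q ∀k (B(k) ∨ B(q)))
All bound variables are already distinct, so no renaming is needed.
Pull the quantifiers to the front (each side's bound variable is not free in the other side):
  ∀n ∀t ∃q ∀k (¬G(n,n) ∧ ¬B(t) ∨ B(k) ∨ B(q))
The prefix is ∀n ∀t ∃q ∀k: 3 universal, 1 existential.

3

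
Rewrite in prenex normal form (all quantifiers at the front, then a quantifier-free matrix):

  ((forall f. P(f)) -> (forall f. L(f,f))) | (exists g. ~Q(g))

First replace A → B with ¬A ∨ B.
  ~(forall f. P(f)) | (forall f. L(f,f)) | (exists g. ~Q(g))
Push ¬ through the quantifiers and connectives to reach negation normal form:
  (exists f. ~P(f)) | (forall f. L(f,f)) | (exists g. ~Q(g))
Rename bound variables to avoid capture: f↦y1.
  (exists f. ~P(f)) | (forall y1. L(y1,y1)) | (exists g. ~Q(g))
Pull the quantifiers to the front (each side's bound variable is not free in the other side):
  exists f. forall y1. exists g. (~P(f) | L(y1,y1) | ~Q(g))

exists f. forall y1. exists g. (~P(f) | L(y1,y1) | ~Q(g))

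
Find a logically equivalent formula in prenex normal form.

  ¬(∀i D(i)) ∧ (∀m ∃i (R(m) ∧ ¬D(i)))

∃i ∀m ∃u1 (¬D(i) ∧ R(m) ∧ ¬D(u1))

Move each ¬ inward, flipping quantifiers it crosses:
  (∃i ¬D(i)) ∧ (∀m ∃i (R(m) ∧ ¬D(i)))
Standardize variables apart so no two quantifiers bind the same name: i↦u1.
  (∃i ¬D(i)) ∧ (∀m ∃u1 (R(m) ∧ ¬D(u1)))
Extract every quantifier outward, since the variables are now distinct and don't occur free across branches:
  ∃i ∀m ∃u1 (¬D(i) ∧ R(m) ∧ ¬D(u1))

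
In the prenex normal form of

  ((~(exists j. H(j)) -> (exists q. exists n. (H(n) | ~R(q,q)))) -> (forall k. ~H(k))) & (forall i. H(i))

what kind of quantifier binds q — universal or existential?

universal

Rewrite implications/biconditionals: A → B as ¬A ∨ B.
  (~(~~(exists j. H(j)) | (exists q. exists n. (H(n) | ~R(q,q)))) | (forall k. ~H(k))) & (forall i. H(i))
Drive negations inward (¬∀x A ≡ ∃x ¬A, ¬∃x A ≡ ∀x ¬A, De Morgan for ∧/∨):
  ((forall j. ~H(j)) & (forall q. forall n. (~H(n) & R(q,q))) | (forall k. ~H(k))) & (forall i. H(i))
All bound variables are already distinct, so no renaming is needed.
Finally move all quantifiers to the prefix:
  forall j. forall q. forall n. forall k. forall i. ((~H(j) & ~H(n) & R(q,q) | ~H(k)) & H(i))
The quantifier exists q sits under an odd number of negations (counting the antecedent side of each →), so it flips to forall q.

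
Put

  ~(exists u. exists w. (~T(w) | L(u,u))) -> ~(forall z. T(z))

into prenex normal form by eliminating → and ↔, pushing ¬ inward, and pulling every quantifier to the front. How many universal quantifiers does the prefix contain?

0

Eliminate → and ↔ using ¬ and ∨.
  ~~(exists u. exists w. (~T(w) | L(u,u))) | ~(forall z. T(z))
Move each ¬ inward, flipping quantifiers it crosses:
  (exists u. exists w. (~T(w) | L(u,u))) | (exists z. ~T(z))
All bound variables are already distinct, so no renaming is needed.
Finally move all quantifiers to the prefix:
  exists u. exists w. exists z. (~T(w) | L(u,u) | ~T(z))
The prefix is exists u exists w exists z: 0 universal, 3 existential.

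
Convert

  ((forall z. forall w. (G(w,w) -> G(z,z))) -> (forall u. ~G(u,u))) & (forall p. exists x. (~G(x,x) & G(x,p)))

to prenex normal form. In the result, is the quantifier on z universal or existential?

existential

First replace A → B with ¬A ∨ B.
  (~(forall z. forall w. (~G(w,w) | G(z,z))) | (forall u. ~G(u,u))) & (forall p. exists x. (~G(x,x) & G(x,p)))
Drive negations inward (¬∀x A ≡ ∃x ¬A, ¬∃x A ≡ ∀x ¬A, De Morgan for ∧/∨):
  ((exists z. exists w. (G(w,w) & ~G(z,z))) | (forall u. ~G(u,u))) & (forall p. exists x. (~G(x,x) & G(x,p)))
All bound variables are already distinct, so no renaming is needed.
Extract every quantifier outward, since the variables are now distinct and don't occur free across branches:
  exists z. exists w. forall u. forall p. exists x. ((G(w,w) & ~G(z,z) | ~G(u,u)) & ~G(x,x) & G(x,p))
The quantifier forall z sits under an odd number of negations (counting the antecedent side of each →), so it flips to exists z.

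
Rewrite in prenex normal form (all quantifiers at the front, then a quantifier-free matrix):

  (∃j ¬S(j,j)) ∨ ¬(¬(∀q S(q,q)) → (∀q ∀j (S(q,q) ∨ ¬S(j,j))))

∃j ∃q ∃u ∃r (¬S(j,j) ∨ ¬S(q,q) ∧ ¬S(u,u) ∧ S(r,r))

First replace A → B with ¬A ∨ B.
  (∃j ¬S(j,j)) ∨ ¬(¬¬(∀q S(q,q)) ∨ (∀q ∀j (S(q,q) ∨ ¬S(j,j))))
Drive negations inward (¬∀x A ≡ ∃x ¬A, ¬∃x A ≡ ∀x ¬A, De Morgan for ∧/∨):
  (∃j ¬S(j,j)) ∨ (∃q ¬S(q,q)) ∧ (∃q ∃j (¬S(q,q) ∧ S(j,j)))
Rename bound variables to avoid capture: q↦u, j↦r.
  (∃j ¬S(j,j)) ∨ (∃q ¬S(q,q)) ∧ (∃u ∃r (¬S(u,u) ∧ S(r,r)))
Extract every quantifier outward, since the variables are now distinct and don't occur free across branches:
  ∃j ∃q ∃u ∃r (¬S(j,j) ∨ ¬S(q,q) ∧ ¬S(u,u) ∧ S(r,r))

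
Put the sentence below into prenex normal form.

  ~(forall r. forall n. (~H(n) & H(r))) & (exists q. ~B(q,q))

Move each ¬ inward, flipping quantifiers it crosses:
  (exists r. exists n. (H(n) | ~H(r))) & (exists q. ~B(q,q))
All bound variables are already distinct, so no renaming is needed.
Finally move all quantifiers to the prefix:
  exists r. exists n. exists q. ((H(n) | ~H(r)) & ~B(q,q))

exists r. exists n. exists q. ((H(n) | ~H(r)) & ~B(q,q))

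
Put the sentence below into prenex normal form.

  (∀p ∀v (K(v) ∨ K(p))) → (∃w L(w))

Rewrite implications/biconditionals: A → B as ¬A ∨ B.
  ¬(∀p ∀v (K(v) ∨ K(p))) ∨ (∃w L(w))
Push ¬ through the quantifiers and connectives to reach negation normal form:
  (∃p ∃v (¬K(v) ∧ ¬K(p))) ∨ (∃w L(w))
Extract every quantifier outward, since the variables are now distinct and don't occur free across branches:
  ∃p ∃v ∃w (¬K(v) ∧ ¬K(p) ∨ L(w))

∃p ∃v ∃w (¬K(v) ∧ ¬K(p) ∨ L(w))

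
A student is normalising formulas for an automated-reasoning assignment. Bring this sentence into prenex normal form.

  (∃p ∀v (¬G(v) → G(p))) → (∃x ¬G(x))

∀p ∃v ∃x (¬G(v) ∧ ¬G(p) ∨ ¬G(x))

Eliminate → and ↔ using ¬ and ∨.
  ¬(∃p ∀v (¬¬G(v) ∨ G(p))) ∨ (∃x ¬G(x))
Push ¬ through the quantifiers and connectives to reach negation normal form:
  (∀p ∃v (¬G(v) ∧ ¬G(p))) ∨ (∃x ¬G(x))
All bound variables are already distinct, so no renaming is needed.
Pull the quantifiers to the front (each side's bound variable is not free in the other side):
  ∀p ∃v ∃x (¬G(v) ∧ ¬G(p) ∨ ¬G(x))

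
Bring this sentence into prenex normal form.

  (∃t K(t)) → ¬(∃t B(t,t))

Rewrite implications/biconditionals: A → B as ¬A ∨ B.
  ¬(∃t K(t)) ∨ ¬(∃t B(t,t))
Push ¬ through the quantifiers and connectives to reach negation normal form:
  (∀t ¬K(t)) ∨ (∀t ¬B(t,t))
Standardize variables apart so no two quantifiers bind the same name: t↦s.
  (∀t ¬K(t)) ∨ (∀s ¬B(s,s))
Pull the quantifiers to the front (each side's bound variable is not free in the other side):
  ∀t ∀s (¬K(t) ∨ ¬B(s,s))

∀t ∀s (¬K(t) ∨ ¬B(s,s))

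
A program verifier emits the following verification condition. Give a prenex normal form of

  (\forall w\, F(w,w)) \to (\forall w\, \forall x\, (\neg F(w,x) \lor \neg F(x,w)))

Rewrite implications/biconditionals: A → B as ¬A ∨ B.
  \neg (\forall w\, F(w,w)) \lor (\forall w\, \forall x\, (\neg F(w,x) \lor \neg F(x,w)))
Push ¬ through the quantifiers and connectives to reach negation normal form:
  (\exists w\, \neg F(w,w)) \lor (\forall w\, \forall x\, (\neg F(w,x) \lor \neg F(x,w)))
Rename bound variables to avoid capture: w↦u1.
  (\exists w\, \neg F(w,w)) \lor (\forall u1\, \forall x\, (\neg F(u1,x) \lor \neg F(x,u1)))
Finally move all quantifiers to the prefix:
  \exists w\, \forall u1\, \forall x\, (\neg F(w,w) \lor \neg F(u1,x) \lor \neg F(x,u1))

\exists w\, \forall u1\, \forall x\, (\neg F(w,w) \lor \neg F(u1,x) \lor \neg F(x,u1))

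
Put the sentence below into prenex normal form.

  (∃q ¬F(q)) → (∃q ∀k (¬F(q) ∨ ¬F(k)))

Eliminate → and ↔ using ¬ and ∨.
  ¬(∃q ¬F(q)) ∨ (∃q ∀k (¬F(q) ∨ ¬F(k)))
Move each ¬ inward, flipping quantifiers it crosses:
  (∀q F(q)) ∨ (∃q ∀k (¬F(q) ∨ ¬F(k)))
Give each quantifier a distinct variable: q↦r.
  (∀q F(q)) ∨ (∃r ∀k (¬F(r) ∨ ¬F(k)))
Pull the quantifiers to the front (each side's bound variable is not free in the other side):
  ∀q ∃r ∀k (F(q) ∨ ¬F(r) ∨ ¬F(k))

∀q ∃r ∀k (F(q) ∨ ¬F(r) ∨ ¬F(k))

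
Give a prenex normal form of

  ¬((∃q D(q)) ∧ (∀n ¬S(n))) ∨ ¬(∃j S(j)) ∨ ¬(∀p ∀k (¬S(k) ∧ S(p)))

Move each ¬ inward, flipping quantifiers it crosses:
  (∀q ¬D(q)) ∨ (∃n S(n)) ∨ (∀j ¬S(j)) ∨ (∃p ∃k (S(k) ∨ ¬S(p)))
All bound variables are already distinct, so no renaming is needed.
Pull the quantifiers to the front (each side's bound variable is not free in the other side):
  ∀q ∃n ∀j ∃p ∃k (¬D(q) ∨ S(n) ∨ ¬S(j) ∨ S(k) ∨ ¬S(p))

∀q ∃n ∀j ∃p ∃k (¬D(q) ∨ S(n) ∨ ¬S(j) ∨ S(k) ∨ ¬S(p))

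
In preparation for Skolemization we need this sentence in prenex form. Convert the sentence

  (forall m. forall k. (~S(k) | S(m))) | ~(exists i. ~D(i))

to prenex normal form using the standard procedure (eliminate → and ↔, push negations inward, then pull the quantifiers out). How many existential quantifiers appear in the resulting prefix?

0

Push ¬ through the quantifiers and connectives to reach negation normal form:
  (forall m. forall k. (~S(k) | S(m))) | (forall i. D(i))
Finally move all quantifiers to the prefix:
  forall m. forall k. forall i. (~S(k) | S(m) | D(i))
The prefix is forall m forall k forall i: 3 universal, 0 existential.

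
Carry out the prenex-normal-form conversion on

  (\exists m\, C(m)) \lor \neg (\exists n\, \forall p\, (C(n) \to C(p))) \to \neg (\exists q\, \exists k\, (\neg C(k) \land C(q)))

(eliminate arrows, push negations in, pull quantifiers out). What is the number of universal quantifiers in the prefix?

4

First replace A → B with ¬A ∨ B.
  \neg ((\exists m\, C(m)) \lor \neg (\exists n\, \forall p\, (\neg C(n) \lor C(p)))) \lor \neg (\exists q\, \exists k\, (\neg C(k) \land C(q)))
Move each ¬ inward, flipping quantifiers it crosses:
  (\forall m\, \neg C(m)) \land (\exists n\, \forall p\, (\neg C(n) \lor C(p))) \lor (\forall q\, \forall k\, (C(k) \lor \neg C(q)))
All bound variables are already distinct, so no renaming is needed.
Finally move all quantifiers to the prefix:
  \forall m\, \exists n\, \forall p\, \forall q\, \forall k\, (\neg C(m) \land (\neg C(n) \lor C(p)) \lor C(k) \lor \neg C(q))
The prefix is \forall m \exists n \forall p \forall q \forall k: 4 universal, 1 existential.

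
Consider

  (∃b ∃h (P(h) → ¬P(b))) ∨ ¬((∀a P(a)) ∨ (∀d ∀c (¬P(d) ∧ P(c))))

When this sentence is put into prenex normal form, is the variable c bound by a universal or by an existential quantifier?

existential

Eliminate → and ↔ using ¬ and ∨.
  (∃b ∃h (¬P(h) ∨ ¬P(b))) ∨ ¬((∀a P(a)) ∨ (∀d ∀c (¬P(d) ∧ P(c))))
Push ¬ through the quantifiers and connectives to reach negation normal form:
  (∃b ∃h (¬P(h) ∨ ¬P(b))) ∨ (∃a ¬P(a)) ∧ (∃d ∃c (P(d) ∨ ¬P(c)))
Extract every quantifier outward, since the variables are now distinct and don't occur free across branches:
  ∃b ∃h ∃a ∃d ∃c (¬P(h) ∨ ¬P(b) ∨ ¬P(a) ∧ (P(d) ∨ ¬P(c)))
The quantifier ∀c sits under an odd number of negations (counting the antecedent side of each →), so it flips to ∃c.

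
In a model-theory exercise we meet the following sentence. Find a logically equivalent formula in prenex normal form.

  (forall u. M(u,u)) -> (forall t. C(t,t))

Rewrite implications/biconditionals: A → B as ¬A ∨ B.
  ~(forall u. M(u,u)) | (forall t. C(t,t))
Push ¬ through the quantifiers and connectives to reach negation normal form:
  (exists u. ~M(u,u)) | (forall t. C(t,t))
Extract every quantifier outward, since the variables are now distinct and don't occur free across branches:
  exists u. forall t. (~M(u,u) | C(t,t))

exists u. forall t. (~M(u,u) | C(t,t))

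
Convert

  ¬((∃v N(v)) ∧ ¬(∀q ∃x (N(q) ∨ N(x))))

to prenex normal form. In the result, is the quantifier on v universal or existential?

Push ¬ through the quantifiers and connectives to reach negation normal form:
  (∀v ¬N(v)) ∨ (∀q ∃x (N(q) ∨ N(x)))
Extract every quantifier outward, since the variables are now distinct and don't occur free across branches:
  ∀v ∀q ∃x (¬N(v) ∨ N(q) ∨ N(x))
The quantifier ∃v sits under an odd number of negations, so it flips to ∀v.

universal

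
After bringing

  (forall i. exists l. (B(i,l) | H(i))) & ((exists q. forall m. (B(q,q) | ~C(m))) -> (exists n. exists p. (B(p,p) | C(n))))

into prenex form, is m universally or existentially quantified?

existential

Eliminate → and ↔ using ¬ and ∨.
  (forall i. exists l. (B(i,l) | H(i))) & (~(exists q. forall m. (B(q,q) | ~C(m))) | (exists n. exists p. (B(p,p) | C(n))))
Drive negations inward (¬∀x A ≡ ∃x ¬A, ¬∃x A ≡ ∀x ¬A, De Morgan for ∧/∨):
  (forall i. exists l. (B(i,l) | H(i))) & ((forall q. exists m. (~B(q,q) & C(m))) | (exists n. exists p. (B(p,p) | C(n))))
All bound variables are already distinct, so no renaming is needed.
Finally move all quantifiers to the prefix:
  forall i. exists l. forall q. exists m. exists n. exists p. ((B(i,l) | H(i)) & (~B(q,q) & C(m) | B(p,p) | C(n)))
The quantifier forall m sits under an odd number of negations (counting the antecedent side of each →), so it flips to exists m.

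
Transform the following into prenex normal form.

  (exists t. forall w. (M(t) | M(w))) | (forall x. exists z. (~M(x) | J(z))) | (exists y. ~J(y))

Pull the quantifiers to the front (each side's bound variable is not free in the other side):
  exists t. forall w. forall x. exists z. exists y. (M(t) | M(w) | ~M(x) | J(z) | ~J(y))

exists t. forall w. forall x. exists z. exists y. (M(t) | M(w) | ~M(x) | J(z) | ~J(y))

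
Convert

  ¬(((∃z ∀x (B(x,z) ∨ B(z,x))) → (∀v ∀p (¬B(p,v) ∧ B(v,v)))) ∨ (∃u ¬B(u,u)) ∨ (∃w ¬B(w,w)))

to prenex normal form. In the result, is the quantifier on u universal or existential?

Eliminate → and ↔ using ¬ and ∨.
  ¬(¬(∃z ∀x (B(x,z) ∨ B(z,x))) ∨ (∀v ∀p (¬B(p,v) ∧ B(v,v))) ∨ (∃u ¬B(u,u)) ∨ (∃w ¬B(w,w)))
Drive negations inward (¬∀x A ≡ ∃x ¬A, ¬∃x A ≡ ∀x ¬A, De Morgan for ∧/∨):
  (∃z ∀x (B(x,z) ∨ B(z,x))) ∧ (∃v ∃p (B(p,v) ∨ ¬B(v,v))) ∧ (∀u B(u,u)) ∧ (∀w B(w,w))
Pull the quantifiers to the front (each side's bound variable is not free in the other side):
  ∃z ∀x ∃v ∃p ∀u ∀w ((B(x,z) ∨ B(z,x)) ∧ (B(p,v) ∨ ¬B(v,v)) ∧ B(u,u) ∧ B(w,w))
The quantifier ∃u sits under an odd number of negations (counting the antecedent side of each →), so it flips to ∀u.

universal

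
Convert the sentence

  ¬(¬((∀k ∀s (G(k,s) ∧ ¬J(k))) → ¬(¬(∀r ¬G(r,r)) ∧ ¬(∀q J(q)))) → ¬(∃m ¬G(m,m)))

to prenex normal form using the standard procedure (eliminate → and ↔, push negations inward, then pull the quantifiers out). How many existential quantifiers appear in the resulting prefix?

3

Rewrite implications/biconditionals: A → B as ¬A ∨ B.
  ¬(¬¬(¬(∀k ∀s (G(k,s) ∧ ¬J(k))) ∨ ¬(¬(∀r ¬G(r,r)) ∧ ¬(∀q J(q)))) ∨ ¬(∃m ¬G(m,m)))
Push ¬ through the quantifiers and connectives to reach negation normal form:
  (∀k ∀s (G(k,s) ∧ ¬J(k))) ∧ (∃r G(r,r)) ∧ (∃q ¬J(q)) ∧ (∃m ¬G(m,m))
All bound variables are already distinct, so no renaming is needed.
Extract every quantifier outward, since the variables are now distinct and don't occur free across branches:
  ∀k ∀s ∃r ∃q ∃m (G(k,s) ∧ ¬J(k) ∧ G(r,r) ∧ ¬J(q) ∧ ¬G(m,m))
The prefix is ∀k ∀s ∃r ∃q ∃m: 2 universal, 3 existential.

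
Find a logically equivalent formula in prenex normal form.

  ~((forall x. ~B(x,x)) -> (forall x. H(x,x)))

Eliminate → and ↔ using ¬ and ∨.
  ~(~(forall x. ~B(x,x)) | (forall x. H(x,x)))
Drive negations inward (¬∀x A ≡ ∃x ¬A, ¬∃x A ≡ ∀x ¬A, De Morgan for ∧/∨):
  (forall x. ~B(x,x)) & (exists x. ~H(x,x))
Standardize variables apart so no two quantifiers bind the same name: x↦c.
  (forall x. ~B(x,x)) & (exists c. ~H(c,c))
Pull the quantifiers to the front (each side's bound variable is not free in the other side):
  forall x. exists c. (~B(x,x) & ~H(c,c))

forall x. exists c. (~B(x,x) & ~H(c,c))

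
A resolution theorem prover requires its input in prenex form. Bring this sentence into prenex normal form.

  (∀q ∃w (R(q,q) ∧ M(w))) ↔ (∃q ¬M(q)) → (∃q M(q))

∃q ∀w ∀s ∃x ∃y ∀z1 ∀u1 ∃v ((¬R(q,q) ∨ ¬M(w) ∨ M(s) ∨ M(x)) ∧ (¬M(y) ∧ ¬M(z1) ∨ R(u1,u1) ∧ M(v)))

Eliminate → and ↔ using ¬ and ∨; A ↔ B as (¬A ∨ B) ∧ (¬B ∨ A).
  (¬(∀q ∃w (R(q,q) ∧ M(w))) ∨ ¬(∃q ¬M(q)) ∨ (∃q M(q))) ∧ (¬(¬(∃q ¬M(q)) ∨ (∃q M(q))) ∨ (∀q ∃w (R(q,q) ∧ M(w))))
Drive negations inward (¬∀x A ≡ ∃x ¬A, ¬∃x A ≡ ∀x ¬A, De Morgan for ∧/∨):
  ((∃q ∀w (¬R(q,q) ∨ ¬M(w))) ∨ (∀q M(q)) ∨ (∃q M(q))) ∧ ((∃q ¬M(q)) ∧ (∀q ¬M(q)) ∨ (∀q ∃w (R(q,q) ∧ M(w))))
Give each quantifier a distinct variable: q↦s, q↦x, q↦y, q↦z1, q↦u1, w↦v.
  ((∃q ∀w (¬R(q,q) ∨ ¬M(w))) ∨ (∀s M(s)) ∨ (∃x M(x))) ∧ ((∃y ¬M(y)) ∧ (∀z1 ¬M(z1)) ∨ (∀u1 ∃v (R(u1,u1) ∧ M(v))))
Extract every quantifier outward, since the variables are now distinct and don't occur free across branches:
  ∃q ∀w ∀s ∃x ∃y ∀z1 ∀u1 ∃v ((¬R(q,q) ∨ ¬M(w) ∨ M(s) ∨ M(x)) ∧ (¬M(y) ∧ ¬M(z1) ∨ R(u1,u1) ∧ M(v)))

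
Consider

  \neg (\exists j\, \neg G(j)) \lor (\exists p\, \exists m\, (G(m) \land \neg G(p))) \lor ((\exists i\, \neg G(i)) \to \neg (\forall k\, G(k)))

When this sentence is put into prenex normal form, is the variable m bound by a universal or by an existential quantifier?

First replace A → B with ¬A ∨ B.
  \neg (\exists j\, \neg G(j)) \lor (\exists p\, \exists m\, (G(m) \land \neg G(p))) \lor \neg (\exists i\, \neg G(i)) \lor \neg (\forall k\, G(k))
Drive negations inward (¬∀x A ≡ ∃x ¬A, ¬∃x A ≡ ∀x ¬A, De Morgan for ∧/∨):
  (\forall j\, G(j)) \lor (\exists p\, \exists m\, (G(m) \land \neg G(p))) \lor (\forall i\, G(i)) \lor (\exists k\, \neg G(k))
All bound variables are already distinct, so no renaming is needed.
Pull the quantifiers to the front (each side's bound variable is not free in the other side):
  \forall j\, \exists p\, \exists m\, \forall i\, \exists k\, (G(j) \lor G(m) \land \neg G(p) \lor G(i) \lor \neg G(k))
The quantifier \exists m sits under an even number of negations (counting the antecedent side of each →), so it remains existential.

existential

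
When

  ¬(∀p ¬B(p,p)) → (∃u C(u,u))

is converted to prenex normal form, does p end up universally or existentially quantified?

First replace A → B with ¬A ∨ B.
  ¬¬(∀p ¬B(p,p)) ∨ (∃u C(u,u))
Push ¬ through the quantifiers and connectives to reach negation normal form:
  (∀p ¬B(p,p)) ∨ (∃u C(u,u))
All bound variables are already distinct, so no renaming is needed.
Pull the quantifiers to the front (each side's bound variable is not free in the other side):
  ∀p ∃u (¬B(p,p) ∨ C(u,u))
The quantifier ∀p sits under an even number of negations (counting the antecedent side of each →), so it remains universal.

universal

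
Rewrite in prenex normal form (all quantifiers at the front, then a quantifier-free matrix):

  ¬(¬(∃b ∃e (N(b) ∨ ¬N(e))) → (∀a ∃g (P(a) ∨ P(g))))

Rewrite implications/biconditionals: A → B as ¬A ∨ B.
  ¬(¬¬(∃b ∃e (N(b) ∨ ¬N(e))) ∨ (∀a ∃g (P(a) ∨ P(g))))
Push ¬ through the quantifiers and connectives to reach negation normal form:
  (∀b ∀e (¬N(b) ∧ N(e))) ∧ (∃a ∀g (¬P(a) ∧ ¬P(g)))
All bound variables are already distinct, so no renaming is needed.
Pull the quantifiers to the front (each side's bound variable is not free in the other side):
  ∀b ∀e ∃a ∀g (¬N(b) ∧ N(e) ∧ ¬P(a) ∧ ¬P(g))

∀b ∀e ∃a ∀g (¬N(b) ∧ N(e) ∧ ¬P(a) ∧ ¬P(g))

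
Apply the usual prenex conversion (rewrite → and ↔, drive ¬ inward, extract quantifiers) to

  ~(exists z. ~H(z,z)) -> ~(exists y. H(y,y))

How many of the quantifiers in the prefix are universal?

First replace A → B with ¬A ∨ B.
  ~~(exists z. ~H(z,z)) | ~(exists y. H(y,y))
Move each ¬ inward, flipping quantifiers it crosses:
  (exists z. ~H(z,z)) | (forall y. ~H(y,y))
Finally move all quantifiers to the prefix:
  exists z. forall y. (~H(z,z) | ~H(y,y))
The prefix is exists z forall y: 1 universal, 1 existential.

1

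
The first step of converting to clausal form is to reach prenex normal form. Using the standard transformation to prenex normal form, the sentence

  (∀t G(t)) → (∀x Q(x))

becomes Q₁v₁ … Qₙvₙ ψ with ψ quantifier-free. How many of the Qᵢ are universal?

1

Rewrite implications/biconditionals: A → B as ¬A ∨ B.
  ¬(∀t G(t)) ∨ (∀x Q(x))
Drive negations inward (¬∀x A ≡ ∃x ¬A, ¬∃x A ≡ ∀x ¬A, De Morgan for ∧/∨):
  (∃t ¬G(t)) ∨ (∀x Q(x))
Extract every quantifier outward, since the variables are now distinct and don't occur free across branches:
  ∃t ∀x (¬G(t) ∨ Q(x))
The prefix is ∃t ∀x: 1 universal, 1 existential.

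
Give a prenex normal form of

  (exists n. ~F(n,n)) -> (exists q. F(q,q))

First replace A → B with ¬A ∨ B.
  ~(exists n. ~F(n,n)) | (exists q. F(q,q))
Move each ¬ inward, flipping quantifiers it crosses:
  (forall n. F(n,n)) | (exists q. F(q,q))
Finally move all quantifiers to the prefix:
  forall n. exists q. (F(n,n) | F(q,q))

forall n. exists q. (F(n,n) | F(q,q))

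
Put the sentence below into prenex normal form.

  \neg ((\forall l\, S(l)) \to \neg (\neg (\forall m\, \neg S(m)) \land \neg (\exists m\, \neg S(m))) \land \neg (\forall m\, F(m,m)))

\forall l\, \exists m\, \forall v\, \forall u\, (S(l) \land (S(m) \land S(v) \lor F(u,u)))

Rewrite implications/biconditionals: A → B as ¬A ∨ B.
  \neg (\neg (\forall l\, S(l)) \lor \neg (\neg (\forall m\, \neg S(m)) \land \neg (\exists m\, \neg S(m))) \land \neg (\forall m\, F(m,m)))
Push ¬ through the quantifiers and connectives to reach negation normal form:
  (\forall l\, S(l)) \land ((\exists m\, S(m)) \land (\forall m\, S(m)) \lor (\forall m\, F(m,m)))
Give each quantifier a distinct variable: m↦v, m↦u.
  (\forall l\, S(l)) \land ((\exists m\, S(m)) \land (\forall v\, S(v)) \lor (\forall u\, F(u,u)))
Pull the quantifiers to the front (each side's bound variable is not free in the other side):
  \forall l\, \exists m\, \forall v\, \forall u\, (S(l) \land (S(m) \land S(v) \lor F(u,u)))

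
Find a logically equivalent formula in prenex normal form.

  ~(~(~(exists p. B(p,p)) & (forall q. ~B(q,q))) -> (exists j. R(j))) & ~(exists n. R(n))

Eliminate → and ↔ using ¬ and ∨.
  ~(~~(~(exists p. B(p,p)) & (forall q. ~B(q,q))) | (exists j. R(j))) & ~(exists n. R(n))
Push ¬ through the quantifiers and connectives to reach negation normal form:
  ((exists p. B(p,p)) | (exists q. B(q,q))) & (forall j. ~R(j)) & (forall n. ~R(n))
All bound variables are already distinct, so no renaming is needed.
Pull the quantifiers to the front (each side's bound variable is not free in the other side):
  exists p. exists q. forall j. forall n. ((B(p,p) | B(q,q)) & ~R(j) & ~R(n))

exists p. exists q. forall j. forall n. ((B(p,p) | B(q,q)) & ~R(j) & ~R(n))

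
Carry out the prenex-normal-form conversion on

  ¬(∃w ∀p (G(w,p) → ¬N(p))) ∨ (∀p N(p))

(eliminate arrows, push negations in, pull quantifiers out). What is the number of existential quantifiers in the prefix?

Rewrite implications/biconditionals: A → B as ¬A ∨ B.
  ¬(∃w ∀p (¬G(w,p) ∨ ¬N(p))) ∨ (∀p N(p))
Move each ¬ inward, flipping quantifiers it crosses:
  (∀w ∃p (G(w,p) ∧ N(p))) ∨ (∀p N(p))
Standardize variables apart so no two quantifiers bind the same name: p↦b.
  (∀w ∃p (G(w,p) ∧ N(p))) ∨ (∀b N(b))
Pull the quantifiers to the front (each side's bound variable is not free in the other side):
  ∀w ∃p ∀b (G(w,p) ∧ N(p) ∨ N(b))
The prefix is ∀w ∃p ∀b: 2 universal, 1 existential.

1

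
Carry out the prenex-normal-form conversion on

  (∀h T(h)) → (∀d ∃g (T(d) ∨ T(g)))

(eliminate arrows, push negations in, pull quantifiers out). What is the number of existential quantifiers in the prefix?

First replace A → B with ¬A ∨ B.
  ¬(∀h T(h)) ∨ (∀d ∃g (T(d) ∨ T(g)))
Drive negations inward (¬∀x A ≡ ∃x ¬A, ¬∃x A ≡ ∀x ¬A, De Morgan for ∧/∨):
  (∃h ¬T(h)) ∨ (∀d ∃g (T(d) ∨ T(g)))
All bound variables are already distinct, so no renaming is needed.
Extract every quantifier outward, since the variables are now distinct and don't occur free across branches:
  ∃h ∀d ∃g (¬T(h) ∨ T(d) ∨ T(g))
The prefix is ∃h ∀d ∃g: 1 universal, 2 existential.

2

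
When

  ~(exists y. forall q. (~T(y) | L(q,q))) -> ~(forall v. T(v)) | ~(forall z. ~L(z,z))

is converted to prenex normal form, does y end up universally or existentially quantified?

Eliminate → and ↔ using ¬ and ∨.
  ~~(exists y. forall q. (~T(y) | L(q,q))) | ~(forall v. T(v)) | ~(forall z. ~L(z,z))
Drive negations inward (¬∀x A ≡ ∃x ¬A, ¬∃x A ≡ ∀x ¬A, De Morgan for ∧/∨):
  (exists y. forall q. (~T(y) | L(q,q))) | (exists v. ~T(v)) | (exists z. L(z,z))
Extract every quantifier outward, since the variables are now distinct and don't occur free across branches:
  exists y. forall q. exists v. exists z. (~T(y) | L(q,q) | ~T(v) | L(z,z))
The quantifier exists y sits under an even number of negations (counting the antecedent side of each →), so it remains existential.

existential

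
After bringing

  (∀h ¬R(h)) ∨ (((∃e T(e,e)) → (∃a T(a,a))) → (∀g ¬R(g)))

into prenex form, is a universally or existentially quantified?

universal

First replace A → B with ¬A ∨ B.
  (∀h ¬R(h)) ∨ ¬(¬(∃e T(e,e)) ∨ (∃a T(a,a))) ∨ (∀g ¬R(g))
Push ¬ through the quantifiers and connectives to reach negation normal form:
  (∀h ¬R(h)) ∨ (∃e T(e,e)) ∧ (∀a ¬T(a,a)) ∨ (∀g ¬R(g))
All bound variables are already distinct, so no renaming is needed.
Finally move all quantifiers to the prefix:
  ∀h ∃e ∀a ∀g (¬R(h) ∨ T(e,e) ∧ ¬T(a,a) ∨ ¬R(g))
The quantifier ∃a sits under an odd number of negations (counting the antecedent side of each →), so it flips to ∀a.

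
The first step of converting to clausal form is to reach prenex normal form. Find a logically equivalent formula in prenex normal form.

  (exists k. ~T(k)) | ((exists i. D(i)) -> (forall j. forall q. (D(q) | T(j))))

Eliminate → and ↔ using ¬ and ∨.
  (exists k. ~T(k)) | ~(exists i. D(i)) | (forall j. forall q. (D(q) | T(j)))
Drive negations inward (¬∀x A ≡ ∃x ¬A, ¬∃x A ≡ ∀x ¬A, De Morgan for ∧/∨):
  (exists k. ~T(k)) | (forall i. ~D(i)) | (forall j. forall q. (D(q) | T(j)))
Extract every quantifier outward, since the variables are now distinct and don't occur free across branches:
  exists k. forall i. forall j. forall q. (~T(k) | ~D(i) | D(q) | T(j))

exists k. forall i. forall j. forall q. (~T(k) | ~D(i) | D(q) | T(j))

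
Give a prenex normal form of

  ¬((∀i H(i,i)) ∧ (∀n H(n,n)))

∃i ∃n (¬H(i,i) ∨ ¬H(n,n))

Drive negations inward (¬∀x A ≡ ∃x ¬A, ¬∃x A ≡ ∀x ¬A, De Morgan for ∧/∨):
  (∃i ¬H(i,i)) ∨ (∃n ¬H(n,n))
Extract every quantifier outward, since the variables are now distinct and don't occur free across branches:
  ∃i ∃n (¬H(i,i) ∨ ¬H(n,n))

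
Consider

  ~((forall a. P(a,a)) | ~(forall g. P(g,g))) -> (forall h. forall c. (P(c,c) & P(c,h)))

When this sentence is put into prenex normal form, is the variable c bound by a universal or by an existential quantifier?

universal

Eliminate → and ↔ using ¬ and ∨.
  ~~((forall a. P(a,a)) | ~(forall g. P(g,g))) | (forall h. forall c. (P(c,c) & P(c,h)))
Move each ¬ inward, flipping quantifiers it crosses:
  (forall a. P(a,a)) | (exists g. ~P(g,g)) | (forall h. forall c. (P(c,c) & P(c,h)))
All bound variables are already distinct, so no renaming is needed.
Pull the quantifiers to the front (each side's bound variable is not free in the other side):
  forall a. exists g. forall h. forall c. (P(a,a) | ~P(g,g) | P(c,c) & P(c,h))
The quantifier forall c sits under an even number of negations (counting the antecedent side of each →), so it remains universal.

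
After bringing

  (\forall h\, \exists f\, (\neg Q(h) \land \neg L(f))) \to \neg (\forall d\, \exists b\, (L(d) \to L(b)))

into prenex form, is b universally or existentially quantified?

Eliminate → and ↔ using ¬ and ∨.
  \neg (\forall h\, \exists f\, (\neg Q(h) \land \neg L(f))) \lor \neg (\forall d\, \exists b\, (\neg L(d) \lor L(b)))
Move each ¬ inward, flipping quantifiers it crosses:
  (\exists h\, \forall f\, (Q(h) \lor L(f))) \lor (\exists d\, \forall b\, (L(d) \land \neg L(b)))
Pull the quantifiers to the front (each side's bound variable is not free in the other side):
  \exists h\, \forall f\, \exists d\, \forall b\, (Q(h) \lor L(f) \lor L(d) \land \neg L(b))
The quantifier \exists b sits under an odd number of negations (counting the antecedent side of each →), so it flips to \forall b.

universal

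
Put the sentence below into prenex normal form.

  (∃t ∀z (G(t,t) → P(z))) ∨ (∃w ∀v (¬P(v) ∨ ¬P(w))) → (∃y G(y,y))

∀t ∃z ∀w ∃v ∃y (G(t,t) ∧ ¬P(z) ∧ P(v) ∧ P(w) ∨ G(y,y))

Eliminate → and ↔ using ¬ and ∨.
  ¬((∃t ∀z (¬G(t,t) ∨ P(z))) ∨ (∃w ∀v (¬P(v) ∨ ¬P(w)))) ∨ (∃y G(y,y))
Push ¬ through the quantifiers and connectives to reach negation normal form:
  (∀t ∃z (G(t,t) ∧ ¬P(z))) ∧ (∀w ∃v (P(v) ∧ P(w))) ∨ (∃y G(y,y))
All bound variables are already distinct, so no renaming is needed.
Finally move all quantifiers to the prefix:
  ∀t ∃z ∀w ∃v ∃y (G(t,t) ∧ ¬P(z) ∧ P(v) ∧ P(w) ∨ G(y,y))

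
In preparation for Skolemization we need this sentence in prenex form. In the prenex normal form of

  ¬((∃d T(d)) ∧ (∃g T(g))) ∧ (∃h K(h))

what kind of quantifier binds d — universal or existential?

Push ¬ through the quantifiers and connectives to reach negation normal form:
  ((∀d ¬T(d)) ∨ (∀g ¬T(g))) ∧ (∃h K(h))
Extract every quantifier outward, since the variables are now distinct and don't occur free across branches:
  ∀d ∀g ∃h ((¬T(d) ∨ ¬T(g)) ∧ K(h))
The quantifier ∃d sits under an odd number of negations, so it flips to ∀d.

universal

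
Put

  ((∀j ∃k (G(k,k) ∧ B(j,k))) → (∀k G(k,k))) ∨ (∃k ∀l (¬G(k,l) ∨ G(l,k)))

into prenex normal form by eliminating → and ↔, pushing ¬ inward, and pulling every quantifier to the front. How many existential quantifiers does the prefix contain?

First replace A → B with ¬A ∨ B.
  ¬(∀j ∃k (G(k,k) ∧ B(j,k))) ∨ (∀k G(k,k)) ∨ (∃k ∀l (¬G(k,l) ∨ G(l,k)))
Move each ¬ inward, flipping quantifiers it crosses:
  (∃j ∀k (¬G(k,k) ∨ ¬B(j,k))) ∨ (∀k G(k,k)) ∨ (∃k ∀l (¬G(k,l) ∨ G(l,k)))
Standardize variables apart so no two quantifiers bind the same name: k↦b, k↦t.
  (∃j ∀k (¬G(k,k) ∨ ¬B(j,k))) ∨ (∀b G(b,b)) ∨ (∃t ∀l (¬G(t,l) ∨ G(l,t)))
Finally move all quantifiers to the prefix:
  ∃j ∀k ∀b ∃t ∀l (¬G(k,k) ∨ ¬B(j,k) ∨ G(b,b) ∨ ¬G(t,l) ∨ G(l,t))
The prefix is ∃j ∀k ∀b ∃t ∀l: 3 universal, 2 existential.

2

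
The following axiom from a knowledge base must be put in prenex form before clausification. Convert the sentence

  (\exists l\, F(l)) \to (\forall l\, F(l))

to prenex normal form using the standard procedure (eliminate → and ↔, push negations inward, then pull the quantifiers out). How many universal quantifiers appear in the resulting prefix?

2

Rewrite implications/biconditionals: A → B as ¬A ∨ B.
  \neg (\exists l\, F(l)) \lor (\forall l\, F(l))
Move each ¬ inward, flipping quantifiers it crosses:
  (\forall l\, \neg F(l)) \lor (\forall l\, F(l))
Give each quantifier a distinct variable: l↦q.
  (\forall l\, \neg F(l)) \lor (\forall q\, F(q))
Finally move all quantifiers to the prefix:
  \forall l\, \forall q\, (\neg F(l) \lor F(q))
The prefix is \forall l \forall q: 2 universal, 0 existential.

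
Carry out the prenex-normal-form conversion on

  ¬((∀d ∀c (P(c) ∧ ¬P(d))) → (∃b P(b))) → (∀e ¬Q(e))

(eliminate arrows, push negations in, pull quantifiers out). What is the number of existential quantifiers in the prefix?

First replace A → B with ¬A ∨ B.
  ¬¬(¬(∀d ∀c (P(c) ∧ ¬P(d))) ∨ (∃b P(b))) ∨ (∀e ¬Q(e))
Move each ¬ inward, flipping quantifiers it crosses:
  (∃d ∃c (¬P(c) ∨ P(d))) ∨ (∃b P(b)) ∨ (∀e ¬Q(e))
All bound variables are already distinct, so no renaming is needed.
Pull the quantifiers to the front (each side's bound variable is not free in the other side):
  ∃d ∃c ∃b ∀e (¬P(c) ∨ P(d) ∨ P(b) ∨ ¬Q(e))
The prefix is ∃d ∃c ∃b ∀e: 1 universal, 3 existential.

3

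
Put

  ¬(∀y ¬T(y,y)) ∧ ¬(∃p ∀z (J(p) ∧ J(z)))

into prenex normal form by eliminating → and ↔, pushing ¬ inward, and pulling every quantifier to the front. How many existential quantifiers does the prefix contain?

Push ¬ through the quantifiers and connectives to reach negation normal form:
  (∃y T(y,y)) ∧ (∀p ∃z (¬J(p) ∨ ¬J(z)))
All bound variables are already distinct, so no renaming is needed.
Finally move all quantifiers to the prefix:
  ∃y ∀p ∃z (T(y,y) ∧ (¬J(p) ∨ ¬J(z)))
The prefix is ∃y ∀p ∃z: 1 universal, 2 existential.

2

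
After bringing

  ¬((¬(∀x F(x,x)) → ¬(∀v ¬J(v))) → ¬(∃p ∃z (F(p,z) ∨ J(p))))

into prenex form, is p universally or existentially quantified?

existential

Rewrite implications/biconditionals: A → B as ¬A ∨ B.
  ¬(¬(¬¬(∀x F(x,x)) ∨ ¬(∀v ¬J(v))) ∨ ¬(∃p ∃z (F(p,z) ∨ J(p))))
Push ¬ through the quantifiers and connectives to reach negation normal form:
  ((∀x F(x,x)) ∨ (∃v J(v))) ∧ (∃p ∃z (F(p,z) ∨ J(p)))
All bound variables are already distinct, so no renaming is needed.
Finally move all quantifiers to the prefix:
  ∀x ∃v ∃p ∃z ((F(x,x) ∨ J(v)) ∧ (F(p,z) ∨ J(p)))
The quantifier ∃p sits under an even number of negations (counting the antecedent side of each →), so it remains existential.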